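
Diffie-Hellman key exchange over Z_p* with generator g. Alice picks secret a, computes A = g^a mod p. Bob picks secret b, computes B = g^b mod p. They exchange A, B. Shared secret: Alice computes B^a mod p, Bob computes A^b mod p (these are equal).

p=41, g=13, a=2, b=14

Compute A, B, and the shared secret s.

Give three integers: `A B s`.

Answer: 5 20 31

Derivation:
A = 13^2 mod 41  (bits of 2 = 10)
  bit 0 = 1: r = r^2 * 13 mod 41 = 1^2 * 13 = 1*13 = 13
  bit 1 = 0: r = r^2 mod 41 = 13^2 = 5
  -> A = 5
B = 13^14 mod 41  (bits of 14 = 1110)
  bit 0 = 1: r = r^2 * 13 mod 41 = 1^2 * 13 = 1*13 = 13
  bit 1 = 1: r = r^2 * 13 mod 41 = 13^2 * 13 = 5*13 = 24
  bit 2 = 1: r = r^2 * 13 mod 41 = 24^2 * 13 = 2*13 = 26
  bit 3 = 0: r = r^2 mod 41 = 26^2 = 20
  -> B = 20
s = B^a = 20^2 mod 41  (bits of 2 = 10)
  bit 0 = 1: r = r^2 * 20 mod 41 = 1^2 * 20 = 1*20 = 20
  bit 1 = 0: r = r^2 mod 41 = 20^2 = 31
  -> s = B^a = 31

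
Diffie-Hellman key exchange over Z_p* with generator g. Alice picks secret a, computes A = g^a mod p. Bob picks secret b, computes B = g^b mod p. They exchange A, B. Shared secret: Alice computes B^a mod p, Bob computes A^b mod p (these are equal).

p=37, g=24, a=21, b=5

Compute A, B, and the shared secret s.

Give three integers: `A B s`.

Answer: 14 2 29

Derivation:
A = 24^21 mod 37  (bits of 21 = 10101)
  bit 0 = 1: r = r^2 * 24 mod 37 = 1^2 * 24 = 1*24 = 24
  bit 1 = 0: r = r^2 mod 37 = 24^2 = 21
  bit 2 = 1: r = r^2 * 24 mod 37 = 21^2 * 24 = 34*24 = 2
  bit 3 = 0: r = r^2 mod 37 = 2^2 = 4
  bit 4 = 1: r = r^2 * 24 mod 37 = 4^2 * 24 = 16*24 = 14
  -> A = 14
B = 24^5 mod 37  (bits of 5 = 101)
  bit 0 = 1: r = r^2 * 24 mod 37 = 1^2 * 24 = 1*24 = 24
  bit 1 = 0: r = r^2 mod 37 = 24^2 = 21
  bit 2 = 1: r = r^2 * 24 mod 37 = 21^2 * 24 = 34*24 = 2
  -> B = 2
s = B^a = 2^21 mod 37  (bits of 21 = 10101)
  bit 0 = 1: r = r^2 * 2 mod 37 = 1^2 * 2 = 1*2 = 2
  bit 1 = 0: r = r^2 mod 37 = 2^2 = 4
  bit 2 = 1: r = r^2 * 2 mod 37 = 4^2 * 2 = 16*2 = 32
  bit 3 = 0: r = r^2 mod 37 = 32^2 = 25
  bit 4 = 1: r = r^2 * 2 mod 37 = 25^2 * 2 = 33*2 = 29
  -> s = B^a = 29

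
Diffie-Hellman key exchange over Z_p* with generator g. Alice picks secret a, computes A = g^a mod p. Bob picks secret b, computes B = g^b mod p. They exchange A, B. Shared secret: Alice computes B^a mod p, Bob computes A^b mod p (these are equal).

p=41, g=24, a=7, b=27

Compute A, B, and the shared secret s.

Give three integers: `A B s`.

A = 24^7 mod 41  (bits of 7 = 111)
  bit 0 = 1: r = r^2 * 24 mod 41 = 1^2 * 24 = 1*24 = 24
  bit 1 = 1: r = r^2 * 24 mod 41 = 24^2 * 24 = 2*24 = 7
  bit 2 = 1: r = r^2 * 24 mod 41 = 7^2 * 24 = 8*24 = 28
  -> A = 28
B = 24^27 mod 41  (bits of 27 = 11011)
  bit 0 = 1: r = r^2 * 24 mod 41 = 1^2 * 24 = 1*24 = 24
  bit 1 = 1: r = r^2 * 24 mod 41 = 24^2 * 24 = 2*24 = 7
  bit 2 = 0: r = r^2 mod 41 = 7^2 = 8
  bit 3 = 1: r = r^2 * 24 mod 41 = 8^2 * 24 = 23*24 = 19
  bit 4 = 1: r = r^2 * 24 mod 41 = 19^2 * 24 = 33*24 = 13
  -> B = 13
s = B^a = 13^7 mod 41  (bits of 7 = 111)
  bit 0 = 1: r = r^2 * 13 mod 41 = 1^2 * 13 = 1*13 = 13
  bit 1 = 1: r = r^2 * 13 mod 41 = 13^2 * 13 = 5*13 = 24
  bit 2 = 1: r = r^2 * 13 mod 41 = 24^2 * 13 = 2*13 = 26
  -> s = B^a = 26

Answer: 28 13 26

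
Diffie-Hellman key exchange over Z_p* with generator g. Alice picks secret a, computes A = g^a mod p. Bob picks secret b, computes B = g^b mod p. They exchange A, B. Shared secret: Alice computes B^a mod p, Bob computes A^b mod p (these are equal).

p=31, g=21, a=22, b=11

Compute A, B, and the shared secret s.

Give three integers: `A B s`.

A = 21^22 mod 31  (bits of 22 = 10110)
  bit 0 = 1: r = r^2 * 21 mod 31 = 1^2 * 21 = 1*21 = 21
  bit 1 = 0: r = r^2 mod 31 = 21^2 = 7
  bit 2 = 1: r = r^2 * 21 mod 31 = 7^2 * 21 = 18*21 = 6
  bit 3 = 1: r = r^2 * 21 mod 31 = 6^2 * 21 = 5*21 = 12
  bit 4 = 0: r = r^2 mod 31 = 12^2 = 20
  -> A = 20
B = 21^11 mod 31  (bits of 11 = 1011)
  bit 0 = 1: r = r^2 * 21 mod 31 = 1^2 * 21 = 1*21 = 21
  bit 1 = 0: r = r^2 mod 31 = 21^2 = 7
  bit 2 = 1: r = r^2 * 21 mod 31 = 7^2 * 21 = 18*21 = 6
  bit 3 = 1: r = r^2 * 21 mod 31 = 6^2 * 21 = 5*21 = 12
  -> B = 12
s = B^a = 12^22 mod 31  (bits of 22 = 10110)
  bit 0 = 1: r = r^2 * 12 mod 31 = 1^2 * 12 = 1*12 = 12
  bit 1 = 0: r = r^2 mod 31 = 12^2 = 20
  bit 2 = 1: r = r^2 * 12 mod 31 = 20^2 * 12 = 28*12 = 26
  bit 3 = 1: r = r^2 * 12 mod 31 = 26^2 * 12 = 25*12 = 21
  bit 4 = 0: r = r^2 mod 31 = 21^2 = 7
  -> s = B^a = 7

Answer: 20 12 7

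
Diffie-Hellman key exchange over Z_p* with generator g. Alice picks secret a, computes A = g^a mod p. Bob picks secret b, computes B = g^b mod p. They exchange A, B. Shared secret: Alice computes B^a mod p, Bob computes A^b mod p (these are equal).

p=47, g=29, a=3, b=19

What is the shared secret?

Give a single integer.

Answer: 38

Derivation:
A = 29^3 mod 47  (bits of 3 = 11)
  bit 0 = 1: r = r^2 * 29 mod 47 = 1^2 * 29 = 1*29 = 29
  bit 1 = 1: r = r^2 * 29 mod 47 = 29^2 * 29 = 42*29 = 43
  -> A = 43
B = 29^19 mod 47  (bits of 19 = 10011)
  bit 0 = 1: r = r^2 * 29 mod 47 = 1^2 * 29 = 1*29 = 29
  bit 1 = 0: r = r^2 mod 47 = 29^2 = 42
  bit 2 = 0: r = r^2 mod 47 = 42^2 = 25
  bit 3 = 1: r = r^2 * 29 mod 47 = 25^2 * 29 = 14*29 = 30
  bit 4 = 1: r = r^2 * 29 mod 47 = 30^2 * 29 = 7*29 = 15
  -> B = 15
s = B^a = 15^3 mod 47  (bits of 3 = 11)
  bit 0 = 1: r = r^2 * 15 mod 47 = 1^2 * 15 = 1*15 = 15
  bit 1 = 1: r = r^2 * 15 mod 47 = 15^2 * 15 = 37*15 = 38
  -> s = B^a = 38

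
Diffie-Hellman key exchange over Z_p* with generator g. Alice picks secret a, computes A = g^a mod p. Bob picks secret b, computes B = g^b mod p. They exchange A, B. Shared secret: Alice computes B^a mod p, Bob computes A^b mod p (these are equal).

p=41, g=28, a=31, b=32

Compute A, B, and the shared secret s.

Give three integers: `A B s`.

Answer: 35 37 37

Derivation:
A = 28^31 mod 41  (bits of 31 = 11111)
  bit 0 = 1: r = r^2 * 28 mod 41 = 1^2 * 28 = 1*28 = 28
  bit 1 = 1: r = r^2 * 28 mod 41 = 28^2 * 28 = 5*28 = 17
  bit 2 = 1: r = r^2 * 28 mod 41 = 17^2 * 28 = 2*28 = 15
  bit 3 = 1: r = r^2 * 28 mod 41 = 15^2 * 28 = 20*28 = 27
  bit 4 = 1: r = r^2 * 28 mod 41 = 27^2 * 28 = 32*28 = 35
  -> A = 35
B = 28^32 mod 41  (bits of 32 = 100000)
  bit 0 = 1: r = r^2 * 28 mod 41 = 1^2 * 28 = 1*28 = 28
  bit 1 = 0: r = r^2 mod 41 = 28^2 = 5
  bit 2 = 0: r = r^2 mod 41 = 5^2 = 25
  bit 3 = 0: r = r^2 mod 41 = 25^2 = 10
  bit 4 = 0: r = r^2 mod 41 = 10^2 = 18
  bit 5 = 0: r = r^2 mod 41 = 18^2 = 37
  -> B = 37
s = B^a = 37^31 mod 41  (bits of 31 = 11111)
  bit 0 = 1: r = r^2 * 37 mod 41 = 1^2 * 37 = 1*37 = 37
  bit 1 = 1: r = r^2 * 37 mod 41 = 37^2 * 37 = 16*37 = 18
  bit 2 = 1: r = r^2 * 37 mod 41 = 18^2 * 37 = 37*37 = 16
  bit 3 = 1: r = r^2 * 37 mod 41 = 16^2 * 37 = 10*37 = 1
  bit 4 = 1: r = r^2 * 37 mod 41 = 1^2 * 37 = 1*37 = 37
  -> s = B^a = 37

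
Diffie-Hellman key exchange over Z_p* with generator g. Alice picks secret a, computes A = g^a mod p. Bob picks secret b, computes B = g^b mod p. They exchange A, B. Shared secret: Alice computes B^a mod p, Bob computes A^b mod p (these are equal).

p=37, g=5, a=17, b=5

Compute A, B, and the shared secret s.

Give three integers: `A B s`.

Answer: 22 17 13

Derivation:
A = 5^17 mod 37  (bits of 17 = 10001)
  bit 0 = 1: r = r^2 * 5 mod 37 = 1^2 * 5 = 1*5 = 5
  bit 1 = 0: r = r^2 mod 37 = 5^2 = 25
  bit 2 = 0: r = r^2 mod 37 = 25^2 = 33
  bit 3 = 0: r = r^2 mod 37 = 33^2 = 16
  bit 4 = 1: r = r^2 * 5 mod 37 = 16^2 * 5 = 34*5 = 22
  -> A = 22
B = 5^5 mod 37  (bits of 5 = 101)
  bit 0 = 1: r = r^2 * 5 mod 37 = 1^2 * 5 = 1*5 = 5
  bit 1 = 0: r = r^2 mod 37 = 5^2 = 25
  bit 2 = 1: r = r^2 * 5 mod 37 = 25^2 * 5 = 33*5 = 17
  -> B = 17
s = B^a = 17^17 mod 37  (bits of 17 = 10001)
  bit 0 = 1: r = r^2 * 17 mod 37 = 1^2 * 17 = 1*17 = 17
  bit 1 = 0: r = r^2 mod 37 = 17^2 = 30
  bit 2 = 0: r = r^2 mod 37 = 30^2 = 12
  bit 3 = 0: r = r^2 mod 37 = 12^2 = 33
  bit 4 = 1: r = r^2 * 17 mod 37 = 33^2 * 17 = 16*17 = 13
  -> s = B^a = 13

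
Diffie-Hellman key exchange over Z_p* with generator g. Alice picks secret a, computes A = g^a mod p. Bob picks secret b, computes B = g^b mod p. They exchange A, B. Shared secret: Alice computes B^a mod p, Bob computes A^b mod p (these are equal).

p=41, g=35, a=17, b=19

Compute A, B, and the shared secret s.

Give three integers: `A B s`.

A = 35^17 mod 41  (bits of 17 = 10001)
  bit 0 = 1: r = r^2 * 35 mod 41 = 1^2 * 35 = 1*35 = 35
  bit 1 = 0: r = r^2 mod 41 = 35^2 = 36
  bit 2 = 0: r = r^2 mod 41 = 36^2 = 25
  bit 3 = 0: r = r^2 mod 41 = 25^2 = 10
  bit 4 = 1: r = r^2 * 35 mod 41 = 10^2 * 35 = 18*35 = 15
  -> A = 15
B = 35^19 mod 41  (bits of 19 = 10011)
  bit 0 = 1: r = r^2 * 35 mod 41 = 1^2 * 35 = 1*35 = 35
  bit 1 = 0: r = r^2 mod 41 = 35^2 = 36
  bit 2 = 0: r = r^2 mod 41 = 36^2 = 25
  bit 3 = 1: r = r^2 * 35 mod 41 = 25^2 * 35 = 10*35 = 22
  bit 4 = 1: r = r^2 * 35 mod 41 = 22^2 * 35 = 33*35 = 7
  -> B = 7
s = B^a = 7^17 mod 41  (bits of 17 = 10001)
  bit 0 = 1: r = r^2 * 7 mod 41 = 1^2 * 7 = 1*7 = 7
  bit 1 = 0: r = r^2 mod 41 = 7^2 = 8
  bit 2 = 0: r = r^2 mod 41 = 8^2 = 23
  bit 3 = 0: r = r^2 mod 41 = 23^2 = 37
  bit 4 = 1: r = r^2 * 7 mod 41 = 37^2 * 7 = 16*7 = 30
  -> s = B^a = 30

Answer: 15 7 30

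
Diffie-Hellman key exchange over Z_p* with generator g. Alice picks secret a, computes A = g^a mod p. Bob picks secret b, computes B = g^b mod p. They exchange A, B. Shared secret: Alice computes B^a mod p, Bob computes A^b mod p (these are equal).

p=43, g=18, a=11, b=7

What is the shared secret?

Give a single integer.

A = 18^11 mod 43  (bits of 11 = 1011)
  bit 0 = 1: r = r^2 * 18 mod 43 = 1^2 * 18 = 1*18 = 18
  bit 1 = 0: r = r^2 mod 43 = 18^2 = 23
  bit 2 = 1: r = r^2 * 18 mod 43 = 23^2 * 18 = 13*18 = 19
  bit 3 = 1: r = r^2 * 18 mod 43 = 19^2 * 18 = 17*18 = 5
  -> A = 5
B = 18^7 mod 43  (bits of 7 = 111)
  bit 0 = 1: r = r^2 * 18 mod 43 = 1^2 * 18 = 1*18 = 18
  bit 1 = 1: r = r^2 * 18 mod 43 = 18^2 * 18 = 23*18 = 27
  bit 2 = 1: r = r^2 * 18 mod 43 = 27^2 * 18 = 41*18 = 7
  -> B = 7
s = B^a = 7^11 mod 43  (bits of 11 = 1011)
  bit 0 = 1: r = r^2 * 7 mod 43 = 1^2 * 7 = 1*7 = 7
  bit 1 = 0: r = r^2 mod 43 = 7^2 = 6
  bit 2 = 1: r = r^2 * 7 mod 43 = 6^2 * 7 = 36*7 = 37
  bit 3 = 1: r = r^2 * 7 mod 43 = 37^2 * 7 = 36*7 = 37
  -> s = B^a = 37

Answer: 37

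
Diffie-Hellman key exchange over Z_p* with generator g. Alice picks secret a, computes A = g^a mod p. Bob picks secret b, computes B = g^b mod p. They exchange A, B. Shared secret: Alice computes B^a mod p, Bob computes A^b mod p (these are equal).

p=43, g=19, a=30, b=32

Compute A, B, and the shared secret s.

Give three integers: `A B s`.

Answer: 16 14 4

Derivation:
A = 19^30 mod 43  (bits of 30 = 11110)
  bit 0 = 1: r = r^2 * 19 mod 43 = 1^2 * 19 = 1*19 = 19
  bit 1 = 1: r = r^2 * 19 mod 43 = 19^2 * 19 = 17*19 = 22
  bit 2 = 1: r = r^2 * 19 mod 43 = 22^2 * 19 = 11*19 = 37
  bit 3 = 1: r = r^2 * 19 mod 43 = 37^2 * 19 = 36*19 = 39
  bit 4 = 0: r = r^2 mod 43 = 39^2 = 16
  -> A = 16
B = 19^32 mod 43  (bits of 32 = 100000)
  bit 0 = 1: r = r^2 * 19 mod 43 = 1^2 * 19 = 1*19 = 19
  bit 1 = 0: r = r^2 mod 43 = 19^2 = 17
  bit 2 = 0: r = r^2 mod 43 = 17^2 = 31
  bit 3 = 0: r = r^2 mod 43 = 31^2 = 15
  bit 4 = 0: r = r^2 mod 43 = 15^2 = 10
  bit 5 = 0: r = r^2 mod 43 = 10^2 = 14
  -> B = 14
s = B^a = 14^30 mod 43  (bits of 30 = 11110)
  bit 0 = 1: r = r^2 * 14 mod 43 = 1^2 * 14 = 1*14 = 14
  bit 1 = 1: r = r^2 * 14 mod 43 = 14^2 * 14 = 24*14 = 35
  bit 2 = 1: r = r^2 * 14 mod 43 = 35^2 * 14 = 21*14 = 36
  bit 3 = 1: r = r^2 * 14 mod 43 = 36^2 * 14 = 6*14 = 41
  bit 4 = 0: r = r^2 mod 43 = 41^2 = 4
  -> s = B^a = 4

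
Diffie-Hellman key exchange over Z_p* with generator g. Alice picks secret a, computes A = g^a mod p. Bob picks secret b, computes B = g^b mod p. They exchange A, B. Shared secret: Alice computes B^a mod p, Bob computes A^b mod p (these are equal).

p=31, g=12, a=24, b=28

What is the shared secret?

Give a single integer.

A = 12^24 mod 31  (bits of 24 = 11000)
  bit 0 = 1: r = r^2 * 12 mod 31 = 1^2 * 12 = 1*12 = 12
  bit 1 = 1: r = r^2 * 12 mod 31 = 12^2 * 12 = 20*12 = 23
  bit 2 = 0: r = r^2 mod 31 = 23^2 = 2
  bit 3 = 0: r = r^2 mod 31 = 2^2 = 4
  bit 4 = 0: r = r^2 mod 31 = 4^2 = 16
  -> A = 16
B = 12^28 mod 31  (bits of 28 = 11100)
  bit 0 = 1: r = r^2 * 12 mod 31 = 1^2 * 12 = 1*12 = 12
  bit 1 = 1: r = r^2 * 12 mod 31 = 12^2 * 12 = 20*12 = 23
  bit 2 = 1: r = r^2 * 12 mod 31 = 23^2 * 12 = 2*12 = 24
  bit 3 = 0: r = r^2 mod 31 = 24^2 = 18
  bit 4 = 0: r = r^2 mod 31 = 18^2 = 14
  -> B = 14
s = B^a = 14^24 mod 31  (bits of 24 = 11000)
  bit 0 = 1: r = r^2 * 14 mod 31 = 1^2 * 14 = 1*14 = 14
  bit 1 = 1: r = r^2 * 14 mod 31 = 14^2 * 14 = 10*14 = 16
  bit 2 = 0: r = r^2 mod 31 = 16^2 = 8
  bit 3 = 0: r = r^2 mod 31 = 8^2 = 2
  bit 4 = 0: r = r^2 mod 31 = 2^2 = 4
  -> s = B^a = 4

Answer: 4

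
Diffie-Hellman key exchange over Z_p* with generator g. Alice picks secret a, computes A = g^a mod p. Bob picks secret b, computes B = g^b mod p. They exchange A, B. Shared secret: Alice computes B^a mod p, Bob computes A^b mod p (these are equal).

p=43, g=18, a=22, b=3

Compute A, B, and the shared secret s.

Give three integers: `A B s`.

A = 18^22 mod 43  (bits of 22 = 10110)
  bit 0 = 1: r = r^2 * 18 mod 43 = 1^2 * 18 = 1*18 = 18
  bit 1 = 0: r = r^2 mod 43 = 18^2 = 23
  bit 2 = 1: r = r^2 * 18 mod 43 = 23^2 * 18 = 13*18 = 19
  bit 3 = 1: r = r^2 * 18 mod 43 = 19^2 * 18 = 17*18 = 5
  bit 4 = 0: r = r^2 mod 43 = 5^2 = 25
  -> A = 25
B = 18^3 mod 43  (bits of 3 = 11)
  bit 0 = 1: r = r^2 * 18 mod 43 = 1^2 * 18 = 1*18 = 18
  bit 1 = 1: r = r^2 * 18 mod 43 = 18^2 * 18 = 23*18 = 27
  -> B = 27
s = B^a = 27^22 mod 43  (bits of 22 = 10110)
  bit 0 = 1: r = r^2 * 27 mod 43 = 1^2 * 27 = 1*27 = 27
  bit 1 = 0: r = r^2 mod 43 = 27^2 = 41
  bit 2 = 1: r = r^2 * 27 mod 43 = 41^2 * 27 = 4*27 = 22
  bit 3 = 1: r = r^2 * 27 mod 43 = 22^2 * 27 = 11*27 = 39
  bit 4 = 0: r = r^2 mod 43 = 39^2 = 16
  -> s = B^a = 16

Answer: 25 27 16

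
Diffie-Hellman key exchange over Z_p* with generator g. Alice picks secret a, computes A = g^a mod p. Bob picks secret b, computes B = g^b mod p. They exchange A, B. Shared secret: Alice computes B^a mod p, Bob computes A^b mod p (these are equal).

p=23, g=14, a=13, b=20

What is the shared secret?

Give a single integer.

A = 14^13 mod 23  (bits of 13 = 1101)
  bit 0 = 1: r = r^2 * 14 mod 23 = 1^2 * 14 = 1*14 = 14
  bit 1 = 1: r = r^2 * 14 mod 23 = 14^2 * 14 = 12*14 = 7
  bit 2 = 0: r = r^2 mod 23 = 7^2 = 3
  bit 3 = 1: r = r^2 * 14 mod 23 = 3^2 * 14 = 9*14 = 11
  -> A = 11
B = 14^20 mod 23  (bits of 20 = 10100)
  bit 0 = 1: r = r^2 * 14 mod 23 = 1^2 * 14 = 1*14 = 14
  bit 1 = 0: r = r^2 mod 23 = 14^2 = 12
  bit 2 = 1: r = r^2 * 14 mod 23 = 12^2 * 14 = 6*14 = 15
  bit 3 = 0: r = r^2 mod 23 = 15^2 = 18
  bit 4 = 0: r = r^2 mod 23 = 18^2 = 2
  -> B = 2
s = B^a = 2^13 mod 23  (bits of 13 = 1101)
  bit 0 = 1: r = r^2 * 2 mod 23 = 1^2 * 2 = 1*2 = 2
  bit 1 = 1: r = r^2 * 2 mod 23 = 2^2 * 2 = 4*2 = 8
  bit 2 = 0: r = r^2 mod 23 = 8^2 = 18
  bit 3 = 1: r = r^2 * 2 mod 23 = 18^2 * 2 = 2*2 = 4
  -> s = B^a = 4

Answer: 4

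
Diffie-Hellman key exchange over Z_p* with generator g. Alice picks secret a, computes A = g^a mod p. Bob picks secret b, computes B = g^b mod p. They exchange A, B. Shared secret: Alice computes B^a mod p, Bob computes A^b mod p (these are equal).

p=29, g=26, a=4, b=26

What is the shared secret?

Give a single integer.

Answer: 25

Derivation:
A = 26^4 mod 29  (bits of 4 = 100)
  bit 0 = 1: r = r^2 * 26 mod 29 = 1^2 * 26 = 1*26 = 26
  bit 1 = 0: r = r^2 mod 29 = 26^2 = 9
  bit 2 = 0: r = r^2 mod 29 = 9^2 = 23
  -> A = 23
B = 26^26 mod 29  (bits of 26 = 11010)
  bit 0 = 1: r = r^2 * 26 mod 29 = 1^2 * 26 = 1*26 = 26
  bit 1 = 1: r = r^2 * 26 mod 29 = 26^2 * 26 = 9*26 = 2
  bit 2 = 0: r = r^2 mod 29 = 2^2 = 4
  bit 3 = 1: r = r^2 * 26 mod 29 = 4^2 * 26 = 16*26 = 10
  bit 4 = 0: r = r^2 mod 29 = 10^2 = 13
  -> B = 13
s = B^a = 13^4 mod 29  (bits of 4 = 100)
  bit 0 = 1: r = r^2 * 13 mod 29 = 1^2 * 13 = 1*13 = 13
  bit 1 = 0: r = r^2 mod 29 = 13^2 = 24
  bit 2 = 0: r = r^2 mod 29 = 24^2 = 25
  -> s = B^a = 25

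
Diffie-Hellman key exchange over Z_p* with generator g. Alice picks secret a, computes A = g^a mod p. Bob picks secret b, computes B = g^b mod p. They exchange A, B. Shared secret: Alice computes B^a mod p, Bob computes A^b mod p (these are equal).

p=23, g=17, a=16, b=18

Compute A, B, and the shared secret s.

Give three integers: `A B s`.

A = 17^16 mod 23  (bits of 16 = 10000)
  bit 0 = 1: r = r^2 * 17 mod 23 = 1^2 * 17 = 1*17 = 17
  bit 1 = 0: r = r^2 mod 23 = 17^2 = 13
  bit 2 = 0: r = r^2 mod 23 = 13^2 = 8
  bit 3 = 0: r = r^2 mod 23 = 8^2 = 18
  bit 4 = 0: r = r^2 mod 23 = 18^2 = 2
  -> A = 2
B = 17^18 mod 23  (bits of 18 = 10010)
  bit 0 = 1: r = r^2 * 17 mod 23 = 1^2 * 17 = 1*17 = 17
  bit 1 = 0: r = r^2 mod 23 = 17^2 = 13
  bit 2 = 0: r = r^2 mod 23 = 13^2 = 8
  bit 3 = 1: r = r^2 * 17 mod 23 = 8^2 * 17 = 18*17 = 7
  bit 4 = 0: r = r^2 mod 23 = 7^2 = 3
  -> B = 3
s = B^a = 3^16 mod 23  (bits of 16 = 10000)
  bit 0 = 1: r = r^2 * 3 mod 23 = 1^2 * 3 = 1*3 = 3
  bit 1 = 0: r = r^2 mod 23 = 3^2 = 9
  bit 2 = 0: r = r^2 mod 23 = 9^2 = 12
  bit 3 = 0: r = r^2 mod 23 = 12^2 = 6
  bit 4 = 0: r = r^2 mod 23 = 6^2 = 13
  -> s = B^a = 13

Answer: 2 3 13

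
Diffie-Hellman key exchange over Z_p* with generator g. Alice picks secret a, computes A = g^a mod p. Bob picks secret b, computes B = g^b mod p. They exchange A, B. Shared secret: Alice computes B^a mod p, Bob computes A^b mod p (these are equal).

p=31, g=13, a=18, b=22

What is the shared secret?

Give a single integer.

A = 13^18 mod 31  (bits of 18 = 10010)
  bit 0 = 1: r = r^2 * 13 mod 31 = 1^2 * 13 = 1*13 = 13
  bit 1 = 0: r = r^2 mod 31 = 13^2 = 14
  bit 2 = 0: r = r^2 mod 31 = 14^2 = 10
  bit 3 = 1: r = r^2 * 13 mod 31 = 10^2 * 13 = 7*13 = 29
  bit 4 = 0: r = r^2 mod 31 = 29^2 = 4
  -> A = 4
B = 13^22 mod 31  (bits of 22 = 10110)
  bit 0 = 1: r = r^2 * 13 mod 31 = 1^2 * 13 = 1*13 = 13
  bit 1 = 0: r = r^2 mod 31 = 13^2 = 14
  bit 2 = 1: r = r^2 * 13 mod 31 = 14^2 * 13 = 10*13 = 6
  bit 3 = 1: r = r^2 * 13 mod 31 = 6^2 * 13 = 5*13 = 3
  bit 4 = 0: r = r^2 mod 31 = 3^2 = 9
  -> B = 9
s = B^a = 9^18 mod 31  (bits of 18 = 10010)
  bit 0 = 1: r = r^2 * 9 mod 31 = 1^2 * 9 = 1*9 = 9
  bit 1 = 0: r = r^2 mod 31 = 9^2 = 19
  bit 2 = 0: r = r^2 mod 31 = 19^2 = 20
  bit 3 = 1: r = r^2 * 9 mod 31 = 20^2 * 9 = 28*9 = 4
  bit 4 = 0: r = r^2 mod 31 = 4^2 = 16
  -> s = B^a = 16

Answer: 16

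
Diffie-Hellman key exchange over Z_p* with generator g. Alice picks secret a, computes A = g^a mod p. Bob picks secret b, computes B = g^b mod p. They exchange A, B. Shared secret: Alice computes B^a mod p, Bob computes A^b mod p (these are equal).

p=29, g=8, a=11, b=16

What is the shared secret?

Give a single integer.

A = 8^11 mod 29  (bits of 11 = 1011)
  bit 0 = 1: r = r^2 * 8 mod 29 = 1^2 * 8 = 1*8 = 8
  bit 1 = 0: r = r^2 mod 29 = 8^2 = 6
  bit 2 = 1: r = r^2 * 8 mod 29 = 6^2 * 8 = 7*8 = 27
  bit 3 = 1: r = r^2 * 8 mod 29 = 27^2 * 8 = 4*8 = 3
  -> A = 3
B = 8^16 mod 29  (bits of 16 = 10000)
  bit 0 = 1: r = r^2 * 8 mod 29 = 1^2 * 8 = 1*8 = 8
  bit 1 = 0: r = r^2 mod 29 = 8^2 = 6
  bit 2 = 0: r = r^2 mod 29 = 6^2 = 7
  bit 3 = 0: r = r^2 mod 29 = 7^2 = 20
  bit 4 = 0: r = r^2 mod 29 = 20^2 = 23
  -> B = 23
s = B^a = 23^11 mod 29  (bits of 11 = 1011)
  bit 0 = 1: r = r^2 * 23 mod 29 = 1^2 * 23 = 1*23 = 23
  bit 1 = 0: r = r^2 mod 29 = 23^2 = 7
  bit 2 = 1: r = r^2 * 23 mod 29 = 7^2 * 23 = 20*23 = 25
  bit 3 = 1: r = r^2 * 23 mod 29 = 25^2 * 23 = 16*23 = 20
  -> s = B^a = 20

Answer: 20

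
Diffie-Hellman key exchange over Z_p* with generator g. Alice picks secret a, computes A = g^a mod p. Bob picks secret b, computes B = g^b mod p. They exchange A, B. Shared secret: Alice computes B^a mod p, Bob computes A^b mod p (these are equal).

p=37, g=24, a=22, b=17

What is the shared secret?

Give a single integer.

Answer: 25

Derivation:
A = 24^22 mod 37  (bits of 22 = 10110)
  bit 0 = 1: r = r^2 * 24 mod 37 = 1^2 * 24 = 1*24 = 24
  bit 1 = 0: r = r^2 mod 37 = 24^2 = 21
  bit 2 = 1: r = r^2 * 24 mod 37 = 21^2 * 24 = 34*24 = 2
  bit 3 = 1: r = r^2 * 24 mod 37 = 2^2 * 24 = 4*24 = 22
  bit 4 = 0: r = r^2 mod 37 = 22^2 = 3
  -> A = 3
B = 24^17 mod 37  (bits of 17 = 10001)
  bit 0 = 1: r = r^2 * 24 mod 37 = 1^2 * 24 = 1*24 = 24
  bit 1 = 0: r = r^2 mod 37 = 24^2 = 21
  bit 2 = 0: r = r^2 mod 37 = 21^2 = 34
  bit 3 = 0: r = r^2 mod 37 = 34^2 = 9
  bit 4 = 1: r = r^2 * 24 mod 37 = 9^2 * 24 = 7*24 = 20
  -> B = 20
s = B^a = 20^22 mod 37  (bits of 22 = 10110)
  bit 0 = 1: r = r^2 * 20 mod 37 = 1^2 * 20 = 1*20 = 20
  bit 1 = 0: r = r^2 mod 37 = 20^2 = 30
  bit 2 = 1: r = r^2 * 20 mod 37 = 30^2 * 20 = 12*20 = 18
  bit 3 = 1: r = r^2 * 20 mod 37 = 18^2 * 20 = 28*20 = 5
  bit 4 = 0: r = r^2 mod 37 = 5^2 = 25
  -> s = B^a = 25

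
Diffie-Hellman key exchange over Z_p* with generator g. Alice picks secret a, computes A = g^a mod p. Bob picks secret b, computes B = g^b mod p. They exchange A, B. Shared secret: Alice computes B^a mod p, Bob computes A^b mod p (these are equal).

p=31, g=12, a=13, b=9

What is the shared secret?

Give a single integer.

A = 12^13 mod 31  (bits of 13 = 1101)
  bit 0 = 1: r = r^2 * 12 mod 31 = 1^2 * 12 = 1*12 = 12
  bit 1 = 1: r = r^2 * 12 mod 31 = 12^2 * 12 = 20*12 = 23
  bit 2 = 0: r = r^2 mod 31 = 23^2 = 2
  bit 3 = 1: r = r^2 * 12 mod 31 = 2^2 * 12 = 4*12 = 17
  -> A = 17
B = 12^9 mod 31  (bits of 9 = 1001)
  bit 0 = 1: r = r^2 * 12 mod 31 = 1^2 * 12 = 1*12 = 12
  bit 1 = 0: r = r^2 mod 31 = 12^2 = 20
  bit 2 = 0: r = r^2 mod 31 = 20^2 = 28
  bit 3 = 1: r = r^2 * 12 mod 31 = 28^2 * 12 = 9*12 = 15
  -> B = 15
s = B^a = 15^13 mod 31  (bits of 13 = 1101)
  bit 0 = 1: r = r^2 * 15 mod 31 = 1^2 * 15 = 1*15 = 15
  bit 1 = 1: r = r^2 * 15 mod 31 = 15^2 * 15 = 8*15 = 27
  bit 2 = 0: r = r^2 mod 31 = 27^2 = 16
  bit 3 = 1: r = r^2 * 15 mod 31 = 16^2 * 15 = 8*15 = 27
  -> s = B^a = 27

Answer: 27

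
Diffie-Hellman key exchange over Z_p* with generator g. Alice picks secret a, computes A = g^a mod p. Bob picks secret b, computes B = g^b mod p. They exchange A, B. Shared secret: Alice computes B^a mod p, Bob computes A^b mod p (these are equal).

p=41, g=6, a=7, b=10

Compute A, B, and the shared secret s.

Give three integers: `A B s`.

Answer: 29 32 9

Derivation:
A = 6^7 mod 41  (bits of 7 = 111)
  bit 0 = 1: r = r^2 * 6 mod 41 = 1^2 * 6 = 1*6 = 6
  bit 1 = 1: r = r^2 * 6 mod 41 = 6^2 * 6 = 36*6 = 11
  bit 2 = 1: r = r^2 * 6 mod 41 = 11^2 * 6 = 39*6 = 29
  -> A = 29
B = 6^10 mod 41  (bits of 10 = 1010)
  bit 0 = 1: r = r^2 * 6 mod 41 = 1^2 * 6 = 1*6 = 6
  bit 1 = 0: r = r^2 mod 41 = 6^2 = 36
  bit 2 = 1: r = r^2 * 6 mod 41 = 36^2 * 6 = 25*6 = 27
  bit 3 = 0: r = r^2 mod 41 = 27^2 = 32
  -> B = 32
s = B^a = 32^7 mod 41  (bits of 7 = 111)
  bit 0 = 1: r = r^2 * 32 mod 41 = 1^2 * 32 = 1*32 = 32
  bit 1 = 1: r = r^2 * 32 mod 41 = 32^2 * 32 = 40*32 = 9
  bit 2 = 1: r = r^2 * 32 mod 41 = 9^2 * 32 = 40*32 = 9
  -> s = B^a = 9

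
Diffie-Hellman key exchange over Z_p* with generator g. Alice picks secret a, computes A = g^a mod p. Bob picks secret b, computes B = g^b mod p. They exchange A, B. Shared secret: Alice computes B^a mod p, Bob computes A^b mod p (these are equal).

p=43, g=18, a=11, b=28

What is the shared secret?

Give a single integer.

A = 18^11 mod 43  (bits of 11 = 1011)
  bit 0 = 1: r = r^2 * 18 mod 43 = 1^2 * 18 = 1*18 = 18
  bit 1 = 0: r = r^2 mod 43 = 18^2 = 23
  bit 2 = 1: r = r^2 * 18 mod 43 = 23^2 * 18 = 13*18 = 19
  bit 3 = 1: r = r^2 * 18 mod 43 = 19^2 * 18 = 17*18 = 5
  -> A = 5
B = 18^28 mod 43  (bits of 28 = 11100)
  bit 0 = 1: r = r^2 * 18 mod 43 = 1^2 * 18 = 1*18 = 18
  bit 1 = 1: r = r^2 * 18 mod 43 = 18^2 * 18 = 23*18 = 27
  bit 2 = 1: r = r^2 * 18 mod 43 = 27^2 * 18 = 41*18 = 7
  bit 3 = 0: r = r^2 mod 43 = 7^2 = 6
  bit 4 = 0: r = r^2 mod 43 = 6^2 = 36
  -> B = 36
s = B^a = 36^11 mod 43  (bits of 11 = 1011)
  bit 0 = 1: r = r^2 * 36 mod 43 = 1^2 * 36 = 1*36 = 36
  bit 1 = 0: r = r^2 mod 43 = 36^2 = 6
  bit 2 = 1: r = r^2 * 36 mod 43 = 6^2 * 36 = 36*36 = 6
  bit 3 = 1: r = r^2 * 36 mod 43 = 6^2 * 36 = 36*36 = 6
  -> s = B^a = 6

Answer: 6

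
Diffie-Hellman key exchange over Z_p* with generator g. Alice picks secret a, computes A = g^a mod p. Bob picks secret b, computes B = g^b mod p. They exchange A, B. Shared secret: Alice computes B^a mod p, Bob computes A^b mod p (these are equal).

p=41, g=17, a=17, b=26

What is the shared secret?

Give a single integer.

Answer: 2

Derivation:
A = 17^17 mod 41  (bits of 17 = 10001)
  bit 0 = 1: r = r^2 * 17 mod 41 = 1^2 * 17 = 1*17 = 17
  bit 1 = 0: r = r^2 mod 41 = 17^2 = 2
  bit 2 = 0: r = r^2 mod 41 = 2^2 = 4
  bit 3 = 0: r = r^2 mod 41 = 4^2 = 16
  bit 4 = 1: r = r^2 * 17 mod 41 = 16^2 * 17 = 10*17 = 6
  -> A = 6
B = 17^26 mod 41  (bits of 26 = 11010)
  bit 0 = 1: r = r^2 * 17 mod 41 = 1^2 * 17 = 1*17 = 17
  bit 1 = 1: r = r^2 * 17 mod 41 = 17^2 * 17 = 2*17 = 34
  bit 2 = 0: r = r^2 mod 41 = 34^2 = 8
  bit 3 = 1: r = r^2 * 17 mod 41 = 8^2 * 17 = 23*17 = 22
  bit 4 = 0: r = r^2 mod 41 = 22^2 = 33
  -> B = 33
s = B^a = 33^17 mod 41  (bits of 17 = 10001)
  bit 0 = 1: r = r^2 * 33 mod 41 = 1^2 * 33 = 1*33 = 33
  bit 1 = 0: r = r^2 mod 41 = 33^2 = 23
  bit 2 = 0: r = r^2 mod 41 = 23^2 = 37
  bit 3 = 0: r = r^2 mod 41 = 37^2 = 16
  bit 4 = 1: r = r^2 * 33 mod 41 = 16^2 * 33 = 10*33 = 2
  -> s = B^a = 2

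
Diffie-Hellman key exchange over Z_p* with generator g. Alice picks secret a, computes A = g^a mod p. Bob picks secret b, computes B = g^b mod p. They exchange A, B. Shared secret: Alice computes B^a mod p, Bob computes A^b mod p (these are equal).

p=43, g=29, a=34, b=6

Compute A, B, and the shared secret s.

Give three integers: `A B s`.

A = 29^34 mod 43  (bits of 34 = 100010)
  bit 0 = 1: r = r^2 * 29 mod 43 = 1^2 * 29 = 1*29 = 29
  bit 1 = 0: r = r^2 mod 43 = 29^2 = 24
  bit 2 = 0: r = r^2 mod 43 = 24^2 = 17
  bit 3 = 0: r = r^2 mod 43 = 17^2 = 31
  bit 4 = 1: r = r^2 * 29 mod 43 = 31^2 * 29 = 15*29 = 5
  bit 5 = 0: r = r^2 mod 43 = 5^2 = 25
  -> A = 25
B = 29^6 mod 43  (bits of 6 = 110)
  bit 0 = 1: r = r^2 * 29 mod 43 = 1^2 * 29 = 1*29 = 29
  bit 1 = 1: r = r^2 * 29 mod 43 = 29^2 * 29 = 24*29 = 8
  bit 2 = 0: r = r^2 mod 43 = 8^2 = 21
  -> B = 21
s = B^a = 21^34 mod 43  (bits of 34 = 100010)
  bit 0 = 1: r = r^2 * 21 mod 43 = 1^2 * 21 = 1*21 = 21
  bit 1 = 0: r = r^2 mod 43 = 21^2 = 11
  bit 2 = 0: r = r^2 mod 43 = 11^2 = 35
  bit 3 = 0: r = r^2 mod 43 = 35^2 = 21
  bit 4 = 1: r = r^2 * 21 mod 43 = 21^2 * 21 = 11*21 = 16
  bit 5 = 0: r = r^2 mod 43 = 16^2 = 41
  -> s = B^a = 41

Answer: 25 21 41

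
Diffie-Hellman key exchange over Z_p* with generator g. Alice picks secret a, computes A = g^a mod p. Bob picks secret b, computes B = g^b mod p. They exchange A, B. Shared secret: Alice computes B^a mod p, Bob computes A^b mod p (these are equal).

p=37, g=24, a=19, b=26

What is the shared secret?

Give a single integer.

Answer: 28

Derivation:
A = 24^19 mod 37  (bits of 19 = 10011)
  bit 0 = 1: r = r^2 * 24 mod 37 = 1^2 * 24 = 1*24 = 24
  bit 1 = 0: r = r^2 mod 37 = 24^2 = 21
  bit 2 = 0: r = r^2 mod 37 = 21^2 = 34
  bit 3 = 1: r = r^2 * 24 mod 37 = 34^2 * 24 = 9*24 = 31
  bit 4 = 1: r = r^2 * 24 mod 37 = 31^2 * 24 = 36*24 = 13
  -> A = 13
B = 24^26 mod 37  (bits of 26 = 11010)
  bit 0 = 1: r = r^2 * 24 mod 37 = 1^2 * 24 = 1*24 = 24
  bit 1 = 1: r = r^2 * 24 mod 37 = 24^2 * 24 = 21*24 = 23
  bit 2 = 0: r = r^2 mod 37 = 23^2 = 11
  bit 3 = 1: r = r^2 * 24 mod 37 = 11^2 * 24 = 10*24 = 18
  bit 4 = 0: r = r^2 mod 37 = 18^2 = 28
  -> B = 28
s = B^a = 28^19 mod 37  (bits of 19 = 10011)
  bit 0 = 1: r = r^2 * 28 mod 37 = 1^2 * 28 = 1*28 = 28
  bit 1 = 0: r = r^2 mod 37 = 28^2 = 7
  bit 2 = 0: r = r^2 mod 37 = 7^2 = 12
  bit 3 = 1: r = r^2 * 28 mod 37 = 12^2 * 28 = 33*28 = 36
  bit 4 = 1: r = r^2 * 28 mod 37 = 36^2 * 28 = 1*28 = 28
  -> s = B^a = 28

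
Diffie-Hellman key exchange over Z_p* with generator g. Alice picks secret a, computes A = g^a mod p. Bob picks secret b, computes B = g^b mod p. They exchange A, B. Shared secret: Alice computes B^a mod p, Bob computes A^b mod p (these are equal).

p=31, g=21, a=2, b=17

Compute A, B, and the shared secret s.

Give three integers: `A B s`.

Answer: 7 24 18

Derivation:
A = 21^2 mod 31  (bits of 2 = 10)
  bit 0 = 1: r = r^2 * 21 mod 31 = 1^2 * 21 = 1*21 = 21
  bit 1 = 0: r = r^2 mod 31 = 21^2 = 7
  -> A = 7
B = 21^17 mod 31  (bits of 17 = 10001)
  bit 0 = 1: r = r^2 * 21 mod 31 = 1^2 * 21 = 1*21 = 21
  bit 1 = 0: r = r^2 mod 31 = 21^2 = 7
  bit 2 = 0: r = r^2 mod 31 = 7^2 = 18
  bit 3 = 0: r = r^2 mod 31 = 18^2 = 14
  bit 4 = 1: r = r^2 * 21 mod 31 = 14^2 * 21 = 10*21 = 24
  -> B = 24
s = B^a = 24^2 mod 31  (bits of 2 = 10)
  bit 0 = 1: r = r^2 * 24 mod 31 = 1^2 * 24 = 1*24 = 24
  bit 1 = 0: r = r^2 mod 31 = 24^2 = 18
  -> s = B^a = 18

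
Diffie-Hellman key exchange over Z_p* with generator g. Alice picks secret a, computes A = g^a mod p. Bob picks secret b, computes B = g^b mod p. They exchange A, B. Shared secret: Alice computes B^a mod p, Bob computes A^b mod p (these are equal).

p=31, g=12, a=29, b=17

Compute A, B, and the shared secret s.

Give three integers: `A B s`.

A = 12^29 mod 31  (bits of 29 = 11101)
  bit 0 = 1: r = r^2 * 12 mod 31 = 1^2 * 12 = 1*12 = 12
  bit 1 = 1: r = r^2 * 12 mod 31 = 12^2 * 12 = 20*12 = 23
  bit 2 = 1: r = r^2 * 12 mod 31 = 23^2 * 12 = 2*12 = 24
  bit 3 = 0: r = r^2 mod 31 = 24^2 = 18
  bit 4 = 1: r = r^2 * 12 mod 31 = 18^2 * 12 = 14*12 = 13
  -> A = 13
B = 12^17 mod 31  (bits of 17 = 10001)
  bit 0 = 1: r = r^2 * 12 mod 31 = 1^2 * 12 = 1*12 = 12
  bit 1 = 0: r = r^2 mod 31 = 12^2 = 20
  bit 2 = 0: r = r^2 mod 31 = 20^2 = 28
  bit 3 = 0: r = r^2 mod 31 = 28^2 = 9
  bit 4 = 1: r = r^2 * 12 mod 31 = 9^2 * 12 = 19*12 = 11
  -> B = 11
s = B^a = 11^29 mod 31  (bits of 29 = 11101)
  bit 0 = 1: r = r^2 * 11 mod 31 = 1^2 * 11 = 1*11 = 11
  bit 1 = 1: r = r^2 * 11 mod 31 = 11^2 * 11 = 28*11 = 29
  bit 2 = 1: r = r^2 * 11 mod 31 = 29^2 * 11 = 4*11 = 13
  bit 3 = 0: r = r^2 mod 31 = 13^2 = 14
  bit 4 = 1: r = r^2 * 11 mod 31 = 14^2 * 11 = 10*11 = 17
  -> s = B^a = 17

Answer: 13 11 17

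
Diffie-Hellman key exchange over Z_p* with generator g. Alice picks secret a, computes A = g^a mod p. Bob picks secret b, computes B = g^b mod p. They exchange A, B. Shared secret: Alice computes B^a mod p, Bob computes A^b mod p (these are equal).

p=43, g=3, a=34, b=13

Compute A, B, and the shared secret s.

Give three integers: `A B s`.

A = 3^34 mod 43  (bits of 34 = 100010)
  bit 0 = 1: r = r^2 * 3 mod 43 = 1^2 * 3 = 1*3 = 3
  bit 1 = 0: r = r^2 mod 43 = 3^2 = 9
  bit 2 = 0: r = r^2 mod 43 = 9^2 = 38
  bit 3 = 0: r = r^2 mod 43 = 38^2 = 25
  bit 4 = 1: r = r^2 * 3 mod 43 = 25^2 * 3 = 23*3 = 26
  bit 5 = 0: r = r^2 mod 43 = 26^2 = 31
  -> A = 31
B = 3^13 mod 43  (bits of 13 = 1101)
  bit 0 = 1: r = r^2 * 3 mod 43 = 1^2 * 3 = 1*3 = 3
  bit 1 = 1: r = r^2 * 3 mod 43 = 3^2 * 3 = 9*3 = 27
  bit 2 = 0: r = r^2 mod 43 = 27^2 = 41
  bit 3 = 1: r = r^2 * 3 mod 43 = 41^2 * 3 = 4*3 = 12
  -> B = 12
s = B^a = 12^34 mod 43  (bits of 34 = 100010)
  bit 0 = 1: r = r^2 * 12 mod 43 = 1^2 * 12 = 1*12 = 12
  bit 1 = 0: r = r^2 mod 43 = 12^2 = 15
  bit 2 = 0: r = r^2 mod 43 = 15^2 = 10
  bit 3 = 0: r = r^2 mod 43 = 10^2 = 14
  bit 4 = 1: r = r^2 * 12 mod 43 = 14^2 * 12 = 24*12 = 30
  bit 5 = 0: r = r^2 mod 43 = 30^2 = 40
  -> s = B^a = 40

Answer: 31 12 40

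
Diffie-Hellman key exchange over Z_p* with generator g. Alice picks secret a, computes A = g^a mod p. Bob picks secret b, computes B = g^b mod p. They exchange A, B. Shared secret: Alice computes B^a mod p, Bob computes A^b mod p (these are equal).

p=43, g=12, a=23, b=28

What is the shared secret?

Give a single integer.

A = 12^23 mod 43  (bits of 23 = 10111)
  bit 0 = 1: r = r^2 * 12 mod 43 = 1^2 * 12 = 1*12 = 12
  bit 1 = 0: r = r^2 mod 43 = 12^2 = 15
  bit 2 = 1: r = r^2 * 12 mod 43 = 15^2 * 12 = 10*12 = 34
  bit 3 = 1: r = r^2 * 12 mod 43 = 34^2 * 12 = 38*12 = 26
  bit 4 = 1: r = r^2 * 12 mod 43 = 26^2 * 12 = 31*12 = 28
  -> A = 28
B = 12^28 mod 43  (bits of 28 = 11100)
  bit 0 = 1: r = r^2 * 12 mod 43 = 1^2 * 12 = 1*12 = 12
  bit 1 = 1: r = r^2 * 12 mod 43 = 12^2 * 12 = 15*12 = 8
  bit 2 = 1: r = r^2 * 12 mod 43 = 8^2 * 12 = 21*12 = 37
  bit 3 = 0: r = r^2 mod 43 = 37^2 = 36
  bit 4 = 0: r = r^2 mod 43 = 36^2 = 6
  -> B = 6
s = B^a = 6^23 mod 43  (bits of 23 = 10111)
  bit 0 = 1: r = r^2 * 6 mod 43 = 1^2 * 6 = 1*6 = 6
  bit 1 = 0: r = r^2 mod 43 = 6^2 = 36
  bit 2 = 1: r = r^2 * 6 mod 43 = 36^2 * 6 = 6*6 = 36
  bit 3 = 1: r = r^2 * 6 mod 43 = 36^2 * 6 = 6*6 = 36
  bit 4 = 1: r = r^2 * 6 mod 43 = 36^2 * 6 = 6*6 = 36
  -> s = B^a = 36

Answer: 36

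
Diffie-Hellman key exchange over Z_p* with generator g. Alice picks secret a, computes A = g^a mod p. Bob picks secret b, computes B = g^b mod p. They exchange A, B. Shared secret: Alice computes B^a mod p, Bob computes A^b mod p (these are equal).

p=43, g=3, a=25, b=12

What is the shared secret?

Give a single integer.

Answer: 41

Derivation:
A = 3^25 mod 43  (bits of 25 = 11001)
  bit 0 = 1: r = r^2 * 3 mod 43 = 1^2 * 3 = 1*3 = 3
  bit 1 = 1: r = r^2 * 3 mod 43 = 3^2 * 3 = 9*3 = 27
  bit 2 = 0: r = r^2 mod 43 = 27^2 = 41
  bit 3 = 0: r = r^2 mod 43 = 41^2 = 4
  bit 4 = 1: r = r^2 * 3 mod 43 = 4^2 * 3 = 16*3 = 5
  -> A = 5
B = 3^12 mod 43  (bits of 12 = 1100)
  bit 0 = 1: r = r^2 * 3 mod 43 = 1^2 * 3 = 1*3 = 3
  bit 1 = 1: r = r^2 * 3 mod 43 = 3^2 * 3 = 9*3 = 27
  bit 2 = 0: r = r^2 mod 43 = 27^2 = 41
  bit 3 = 0: r = r^2 mod 43 = 41^2 = 4
  -> B = 4
s = B^a = 4^25 mod 43  (bits of 25 = 11001)
  bit 0 = 1: r = r^2 * 4 mod 43 = 1^2 * 4 = 1*4 = 4
  bit 1 = 1: r = r^2 * 4 mod 43 = 4^2 * 4 = 16*4 = 21
  bit 2 = 0: r = r^2 mod 43 = 21^2 = 11
  bit 3 = 0: r = r^2 mod 43 = 11^2 = 35
  bit 4 = 1: r = r^2 * 4 mod 43 = 35^2 * 4 = 21*4 = 41
  -> s = B^a = 41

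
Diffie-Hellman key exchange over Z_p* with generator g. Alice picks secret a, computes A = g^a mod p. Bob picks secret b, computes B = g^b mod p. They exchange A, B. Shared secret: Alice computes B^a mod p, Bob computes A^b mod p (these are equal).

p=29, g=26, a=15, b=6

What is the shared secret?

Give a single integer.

Answer: 4

Derivation:
A = 26^15 mod 29  (bits of 15 = 1111)
  bit 0 = 1: r = r^2 * 26 mod 29 = 1^2 * 26 = 1*26 = 26
  bit 1 = 1: r = r^2 * 26 mod 29 = 26^2 * 26 = 9*26 = 2
  bit 2 = 1: r = r^2 * 26 mod 29 = 2^2 * 26 = 4*26 = 17
  bit 3 = 1: r = r^2 * 26 mod 29 = 17^2 * 26 = 28*26 = 3
  -> A = 3
B = 26^6 mod 29  (bits of 6 = 110)
  bit 0 = 1: r = r^2 * 26 mod 29 = 1^2 * 26 = 1*26 = 26
  bit 1 = 1: r = r^2 * 26 mod 29 = 26^2 * 26 = 9*26 = 2
  bit 2 = 0: r = r^2 mod 29 = 2^2 = 4
  -> B = 4
s = B^a = 4^15 mod 29  (bits of 15 = 1111)
  bit 0 = 1: r = r^2 * 4 mod 29 = 1^2 * 4 = 1*4 = 4
  bit 1 = 1: r = r^2 * 4 mod 29 = 4^2 * 4 = 16*4 = 6
  bit 2 = 1: r = r^2 * 4 mod 29 = 6^2 * 4 = 7*4 = 28
  bit 3 = 1: r = r^2 * 4 mod 29 = 28^2 * 4 = 1*4 = 4
  -> s = B^a = 4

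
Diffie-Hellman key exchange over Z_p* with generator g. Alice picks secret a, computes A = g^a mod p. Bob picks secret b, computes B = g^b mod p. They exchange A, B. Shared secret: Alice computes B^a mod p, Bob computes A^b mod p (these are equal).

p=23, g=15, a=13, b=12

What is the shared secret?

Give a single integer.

Answer: 18

Derivation:
A = 15^13 mod 23  (bits of 13 = 1101)
  bit 0 = 1: r = r^2 * 15 mod 23 = 1^2 * 15 = 1*15 = 15
  bit 1 = 1: r = r^2 * 15 mod 23 = 15^2 * 15 = 18*15 = 17
  bit 2 = 0: r = r^2 mod 23 = 17^2 = 13
  bit 3 = 1: r = r^2 * 15 mod 23 = 13^2 * 15 = 8*15 = 5
  -> A = 5
B = 15^12 mod 23  (bits of 12 = 1100)
  bit 0 = 1: r = r^2 * 15 mod 23 = 1^2 * 15 = 1*15 = 15
  bit 1 = 1: r = r^2 * 15 mod 23 = 15^2 * 15 = 18*15 = 17
  bit 2 = 0: r = r^2 mod 23 = 17^2 = 13
  bit 3 = 0: r = r^2 mod 23 = 13^2 = 8
  -> B = 8
s = B^a = 8^13 mod 23  (bits of 13 = 1101)
  bit 0 = 1: r = r^2 * 8 mod 23 = 1^2 * 8 = 1*8 = 8
  bit 1 = 1: r = r^2 * 8 mod 23 = 8^2 * 8 = 18*8 = 6
  bit 2 = 0: r = r^2 mod 23 = 6^2 = 13
  bit 3 = 1: r = r^2 * 8 mod 23 = 13^2 * 8 = 8*8 = 18
  -> s = B^a = 18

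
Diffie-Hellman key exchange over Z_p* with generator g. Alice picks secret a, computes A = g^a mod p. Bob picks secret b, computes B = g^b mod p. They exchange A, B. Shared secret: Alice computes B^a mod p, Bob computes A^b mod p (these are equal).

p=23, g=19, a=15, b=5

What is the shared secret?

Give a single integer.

Answer: 10

Derivation:
A = 19^15 mod 23  (bits of 15 = 1111)
  bit 0 = 1: r = r^2 * 19 mod 23 = 1^2 * 19 = 1*19 = 19
  bit 1 = 1: r = r^2 * 19 mod 23 = 19^2 * 19 = 16*19 = 5
  bit 2 = 1: r = r^2 * 19 mod 23 = 5^2 * 19 = 2*19 = 15
  bit 3 = 1: r = r^2 * 19 mod 23 = 15^2 * 19 = 18*19 = 20
  -> A = 20
B = 19^5 mod 23  (bits of 5 = 101)
  bit 0 = 1: r = r^2 * 19 mod 23 = 1^2 * 19 = 1*19 = 19
  bit 1 = 0: r = r^2 mod 23 = 19^2 = 16
  bit 2 = 1: r = r^2 * 19 mod 23 = 16^2 * 19 = 3*19 = 11
  -> B = 11
s = B^a = 11^15 mod 23  (bits of 15 = 1111)
  bit 0 = 1: r = r^2 * 11 mod 23 = 1^2 * 11 = 1*11 = 11
  bit 1 = 1: r = r^2 * 11 mod 23 = 11^2 * 11 = 6*11 = 20
  bit 2 = 1: r = r^2 * 11 mod 23 = 20^2 * 11 = 9*11 = 7
  bit 3 = 1: r = r^2 * 11 mod 23 = 7^2 * 11 = 3*11 = 10
  -> s = B^a = 10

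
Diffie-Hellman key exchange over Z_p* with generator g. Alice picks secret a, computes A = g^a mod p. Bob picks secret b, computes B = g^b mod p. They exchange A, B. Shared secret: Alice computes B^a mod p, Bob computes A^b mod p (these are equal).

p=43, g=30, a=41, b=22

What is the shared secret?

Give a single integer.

Answer: 10

Derivation:
A = 30^41 mod 43  (bits of 41 = 101001)
  bit 0 = 1: r = r^2 * 30 mod 43 = 1^2 * 30 = 1*30 = 30
  bit 1 = 0: r = r^2 mod 43 = 30^2 = 40
  bit 2 = 1: r = r^2 * 30 mod 43 = 40^2 * 30 = 9*30 = 12
  bit 3 = 0: r = r^2 mod 43 = 12^2 = 15
  bit 4 = 0: r = r^2 mod 43 = 15^2 = 10
  bit 5 = 1: r = r^2 * 30 mod 43 = 10^2 * 30 = 14*30 = 33
  -> A = 33
B = 30^22 mod 43  (bits of 22 = 10110)
  bit 0 = 1: r = r^2 * 30 mod 43 = 1^2 * 30 = 1*30 = 30
  bit 1 = 0: r = r^2 mod 43 = 30^2 = 40
  bit 2 = 1: r = r^2 * 30 mod 43 = 40^2 * 30 = 9*30 = 12
  bit 3 = 1: r = r^2 * 30 mod 43 = 12^2 * 30 = 15*30 = 20
  bit 4 = 0: r = r^2 mod 43 = 20^2 = 13
  -> B = 13
s = B^a = 13^41 mod 43  (bits of 41 = 101001)
  bit 0 = 1: r = r^2 * 13 mod 43 = 1^2 * 13 = 1*13 = 13
  bit 1 = 0: r = r^2 mod 43 = 13^2 = 40
  bit 2 = 1: r = r^2 * 13 mod 43 = 40^2 * 13 = 9*13 = 31
  bit 3 = 0: r = r^2 mod 43 = 31^2 = 15
  bit 4 = 0: r = r^2 mod 43 = 15^2 = 10
  bit 5 = 1: r = r^2 * 13 mod 43 = 10^2 * 13 = 14*13 = 10
  -> s = B^a = 10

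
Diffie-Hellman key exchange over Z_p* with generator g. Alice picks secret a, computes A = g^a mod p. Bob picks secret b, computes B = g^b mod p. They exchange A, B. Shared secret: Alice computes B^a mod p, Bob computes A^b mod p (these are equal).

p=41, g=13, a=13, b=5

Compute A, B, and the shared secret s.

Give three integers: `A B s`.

A = 13^13 mod 41  (bits of 13 = 1101)
  bit 0 = 1: r = r^2 * 13 mod 41 = 1^2 * 13 = 1*13 = 13
  bit 1 = 1: r = r^2 * 13 mod 41 = 13^2 * 13 = 5*13 = 24
  bit 2 = 0: r = r^2 mod 41 = 24^2 = 2
  bit 3 = 1: r = r^2 * 13 mod 41 = 2^2 * 13 = 4*13 = 11
  -> A = 11
B = 13^5 mod 41  (bits of 5 = 101)
  bit 0 = 1: r = r^2 * 13 mod 41 = 1^2 * 13 = 1*13 = 13
  bit 1 = 0: r = r^2 mod 41 = 13^2 = 5
  bit 2 = 1: r = r^2 * 13 mod 41 = 5^2 * 13 = 25*13 = 38
  -> B = 38
s = B^a = 38^13 mod 41  (bits of 13 = 1101)
  bit 0 = 1: r = r^2 * 38 mod 41 = 1^2 * 38 = 1*38 = 38
  bit 1 = 1: r = r^2 * 38 mod 41 = 38^2 * 38 = 9*38 = 14
  bit 2 = 0: r = r^2 mod 41 = 14^2 = 32
  bit 3 = 1: r = r^2 * 38 mod 41 = 32^2 * 38 = 40*38 = 3
  -> s = B^a = 3

Answer: 11 38 3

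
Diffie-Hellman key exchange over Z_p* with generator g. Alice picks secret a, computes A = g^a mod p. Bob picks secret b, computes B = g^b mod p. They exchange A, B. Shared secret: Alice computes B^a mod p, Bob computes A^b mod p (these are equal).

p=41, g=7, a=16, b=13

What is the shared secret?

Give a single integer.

A = 7^16 mod 41  (bits of 16 = 10000)
  bit 0 = 1: r = r^2 * 7 mod 41 = 1^2 * 7 = 1*7 = 7
  bit 1 = 0: r = r^2 mod 41 = 7^2 = 8
  bit 2 = 0: r = r^2 mod 41 = 8^2 = 23
  bit 3 = 0: r = r^2 mod 41 = 23^2 = 37
  bit 4 = 0: r = r^2 mod 41 = 37^2 = 16
  -> A = 16
B = 7^13 mod 41  (bits of 13 = 1101)
  bit 0 = 1: r = r^2 * 7 mod 41 = 1^2 * 7 = 1*7 = 7
  bit 1 = 1: r = r^2 * 7 mod 41 = 7^2 * 7 = 8*7 = 15
  bit 2 = 0: r = r^2 mod 41 = 15^2 = 20
  bit 3 = 1: r = r^2 * 7 mod 41 = 20^2 * 7 = 31*7 = 12
  -> B = 12
s = B^a = 12^16 mod 41  (bits of 16 = 10000)
  bit 0 = 1: r = r^2 * 12 mod 41 = 1^2 * 12 = 1*12 = 12
  bit 1 = 0: r = r^2 mod 41 = 12^2 = 21
  bit 2 = 0: r = r^2 mod 41 = 21^2 = 31
  bit 3 = 0: r = r^2 mod 41 = 31^2 = 18
  bit 4 = 0: r = r^2 mod 41 = 18^2 = 37
  -> s = B^a = 37

Answer: 37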